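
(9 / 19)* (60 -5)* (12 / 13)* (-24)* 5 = -712800 / 247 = -2885.83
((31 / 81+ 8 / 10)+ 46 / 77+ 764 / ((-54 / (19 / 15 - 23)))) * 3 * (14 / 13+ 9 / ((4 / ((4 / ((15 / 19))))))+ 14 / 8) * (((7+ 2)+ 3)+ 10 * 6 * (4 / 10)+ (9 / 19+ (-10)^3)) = -24188917340143 / 1901900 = -12718290.84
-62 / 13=-4.77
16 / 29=0.55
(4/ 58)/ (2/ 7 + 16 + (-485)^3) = -14/ 23159074069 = -0.00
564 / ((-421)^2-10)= 188 / 59077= 0.00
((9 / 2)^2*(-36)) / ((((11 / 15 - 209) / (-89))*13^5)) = -973215 / 1159919332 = -0.00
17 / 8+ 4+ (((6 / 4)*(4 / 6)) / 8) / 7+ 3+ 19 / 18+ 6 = 2041 / 126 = 16.20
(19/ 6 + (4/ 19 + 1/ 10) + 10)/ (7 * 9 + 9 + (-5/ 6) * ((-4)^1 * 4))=3841/ 24320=0.16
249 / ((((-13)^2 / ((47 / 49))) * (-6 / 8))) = -15604 / 8281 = -1.88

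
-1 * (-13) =13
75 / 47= 1.60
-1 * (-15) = 15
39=39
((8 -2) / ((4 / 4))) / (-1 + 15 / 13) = 39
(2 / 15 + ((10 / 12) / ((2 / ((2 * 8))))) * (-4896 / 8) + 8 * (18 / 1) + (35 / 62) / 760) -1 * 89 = -4024.87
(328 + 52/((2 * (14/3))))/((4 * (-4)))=-2335/112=-20.85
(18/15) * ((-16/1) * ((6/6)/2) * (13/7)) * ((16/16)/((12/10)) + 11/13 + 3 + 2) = -4168/35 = -119.09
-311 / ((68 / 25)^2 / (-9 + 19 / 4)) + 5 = 183.65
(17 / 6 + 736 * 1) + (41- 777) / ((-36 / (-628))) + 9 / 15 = -1088971 / 90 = -12099.68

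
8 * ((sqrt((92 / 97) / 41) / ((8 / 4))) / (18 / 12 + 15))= 16 * sqrt(91471) / 131241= 0.04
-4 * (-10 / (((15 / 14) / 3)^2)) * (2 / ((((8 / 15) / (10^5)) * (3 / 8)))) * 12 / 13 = 3763200000 / 13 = 289476923.08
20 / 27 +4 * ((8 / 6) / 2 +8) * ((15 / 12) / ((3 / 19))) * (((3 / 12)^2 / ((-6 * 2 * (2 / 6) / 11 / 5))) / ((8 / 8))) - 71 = -264479 / 864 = -306.11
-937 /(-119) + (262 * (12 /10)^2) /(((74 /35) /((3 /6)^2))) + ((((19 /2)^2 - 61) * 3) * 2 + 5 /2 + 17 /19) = 96782573 /418285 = 231.38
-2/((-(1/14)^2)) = 392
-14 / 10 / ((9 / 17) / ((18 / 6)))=-119 / 15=-7.93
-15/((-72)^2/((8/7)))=-5/1512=-0.00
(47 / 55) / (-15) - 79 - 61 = -115547 / 825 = -140.06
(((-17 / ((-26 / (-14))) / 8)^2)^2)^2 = 40213853471634241 / 13685690504052736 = 2.94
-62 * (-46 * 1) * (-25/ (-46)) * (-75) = -116250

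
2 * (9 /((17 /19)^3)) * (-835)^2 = 86080792950 /4913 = 17521024.41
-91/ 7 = -13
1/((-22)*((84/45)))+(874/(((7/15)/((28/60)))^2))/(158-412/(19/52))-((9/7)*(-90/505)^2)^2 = -3833161095201899/4133053524770632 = -0.93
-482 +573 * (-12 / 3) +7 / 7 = -2773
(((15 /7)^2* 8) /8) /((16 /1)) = 225 /784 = 0.29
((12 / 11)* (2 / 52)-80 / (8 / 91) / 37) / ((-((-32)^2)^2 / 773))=25104721 / 1387003904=0.02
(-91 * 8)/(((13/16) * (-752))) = 56/47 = 1.19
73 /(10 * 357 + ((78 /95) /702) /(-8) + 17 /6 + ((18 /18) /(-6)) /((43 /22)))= 0.02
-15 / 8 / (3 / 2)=-5 / 4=-1.25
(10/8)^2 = 25/16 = 1.56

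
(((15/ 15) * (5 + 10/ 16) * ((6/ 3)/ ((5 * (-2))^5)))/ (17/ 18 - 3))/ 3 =27/ 1480000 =0.00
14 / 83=0.17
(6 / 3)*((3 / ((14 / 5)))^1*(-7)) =-15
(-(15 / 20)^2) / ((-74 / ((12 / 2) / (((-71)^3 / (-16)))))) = 27 / 13242707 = 0.00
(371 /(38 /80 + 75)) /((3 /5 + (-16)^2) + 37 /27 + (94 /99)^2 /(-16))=2908936800 /152629490833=0.02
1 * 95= 95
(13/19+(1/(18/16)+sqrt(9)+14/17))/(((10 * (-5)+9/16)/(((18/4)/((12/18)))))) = -0.74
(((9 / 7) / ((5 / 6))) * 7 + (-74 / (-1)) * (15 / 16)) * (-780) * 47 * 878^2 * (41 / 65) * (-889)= 6352764065426646 / 5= 1270552813085329.20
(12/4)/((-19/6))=-0.95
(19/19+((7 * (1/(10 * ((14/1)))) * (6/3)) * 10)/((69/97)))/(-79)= -166/5451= -0.03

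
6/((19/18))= 108/19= 5.68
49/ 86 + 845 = 72719/ 86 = 845.57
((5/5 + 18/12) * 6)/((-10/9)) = -27/2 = -13.50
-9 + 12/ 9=-23/ 3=-7.67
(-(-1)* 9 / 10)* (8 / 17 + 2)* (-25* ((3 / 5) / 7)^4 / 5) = -0.00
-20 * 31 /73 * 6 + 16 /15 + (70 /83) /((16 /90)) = -16413199 /363540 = -45.15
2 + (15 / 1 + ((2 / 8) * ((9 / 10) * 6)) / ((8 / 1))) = 2747 / 160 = 17.17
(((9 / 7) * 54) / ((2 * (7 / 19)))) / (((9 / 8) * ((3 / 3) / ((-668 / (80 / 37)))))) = -6339654 / 245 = -25876.14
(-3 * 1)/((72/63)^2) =-147/64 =-2.30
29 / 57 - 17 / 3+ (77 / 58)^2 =-217021 / 63916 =-3.40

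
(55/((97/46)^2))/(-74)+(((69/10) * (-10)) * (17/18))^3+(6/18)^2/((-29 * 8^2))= -4827960542506855/17445640896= -276743.09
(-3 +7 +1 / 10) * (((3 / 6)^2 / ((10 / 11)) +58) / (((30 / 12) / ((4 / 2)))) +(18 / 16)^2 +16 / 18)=28796473 / 144000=199.98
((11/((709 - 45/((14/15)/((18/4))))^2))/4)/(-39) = -2156/7402423431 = -0.00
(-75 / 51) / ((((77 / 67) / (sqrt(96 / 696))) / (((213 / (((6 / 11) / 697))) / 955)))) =-975185*sqrt(29) / 38773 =-135.44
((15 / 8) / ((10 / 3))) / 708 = 3 / 3776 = 0.00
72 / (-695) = -72 / 695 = -0.10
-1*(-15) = 15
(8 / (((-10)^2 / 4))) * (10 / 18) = 8 / 45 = 0.18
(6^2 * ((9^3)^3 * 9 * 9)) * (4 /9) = 502096953744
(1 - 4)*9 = -27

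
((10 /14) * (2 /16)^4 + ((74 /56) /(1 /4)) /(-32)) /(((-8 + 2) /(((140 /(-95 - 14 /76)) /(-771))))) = 149815 /2855635968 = 0.00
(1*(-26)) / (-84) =13 / 42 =0.31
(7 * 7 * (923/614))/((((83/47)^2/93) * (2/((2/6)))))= 366.10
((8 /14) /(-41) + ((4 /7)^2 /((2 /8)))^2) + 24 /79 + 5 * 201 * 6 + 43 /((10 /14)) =236890130089 /38884195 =6092.20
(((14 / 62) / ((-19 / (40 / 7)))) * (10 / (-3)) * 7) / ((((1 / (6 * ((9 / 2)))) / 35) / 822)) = 1230906.62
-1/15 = -0.07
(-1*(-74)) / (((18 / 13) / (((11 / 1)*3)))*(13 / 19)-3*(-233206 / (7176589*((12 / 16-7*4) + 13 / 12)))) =2962.07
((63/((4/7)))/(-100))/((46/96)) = -1323/575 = -2.30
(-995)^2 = 990025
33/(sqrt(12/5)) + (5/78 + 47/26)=73/39 + 11*sqrt(15)/2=23.17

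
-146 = -146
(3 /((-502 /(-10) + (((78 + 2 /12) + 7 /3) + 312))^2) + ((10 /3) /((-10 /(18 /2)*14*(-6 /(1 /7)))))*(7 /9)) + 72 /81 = 489966625 /548753212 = 0.89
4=4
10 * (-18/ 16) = -45/ 4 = -11.25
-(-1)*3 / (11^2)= 3 / 121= 0.02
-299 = -299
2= 2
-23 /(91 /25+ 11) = -575 /366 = -1.57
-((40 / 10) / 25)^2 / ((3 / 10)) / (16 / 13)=-26 / 375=-0.07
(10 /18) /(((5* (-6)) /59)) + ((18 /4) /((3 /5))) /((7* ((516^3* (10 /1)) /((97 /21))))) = -9807135413 /8976022272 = -1.09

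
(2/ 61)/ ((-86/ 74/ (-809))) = 59866/ 2623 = 22.82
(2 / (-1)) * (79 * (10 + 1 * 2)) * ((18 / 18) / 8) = -237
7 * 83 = 581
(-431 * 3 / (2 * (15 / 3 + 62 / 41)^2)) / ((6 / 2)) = -5.08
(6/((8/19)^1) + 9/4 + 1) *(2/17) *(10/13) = 350/221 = 1.58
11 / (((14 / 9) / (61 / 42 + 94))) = 132297 / 196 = 674.98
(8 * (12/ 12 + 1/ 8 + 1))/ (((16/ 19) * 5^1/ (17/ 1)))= 68.64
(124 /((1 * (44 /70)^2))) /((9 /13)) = 493675 /1089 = 453.33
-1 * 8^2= -64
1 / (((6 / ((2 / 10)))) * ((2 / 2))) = 1 / 30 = 0.03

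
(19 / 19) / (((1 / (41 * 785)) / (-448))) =-14418880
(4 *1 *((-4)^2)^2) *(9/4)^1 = 2304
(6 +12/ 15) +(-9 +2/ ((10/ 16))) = 1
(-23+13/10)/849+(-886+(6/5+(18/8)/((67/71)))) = -1003918091/1137660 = -882.44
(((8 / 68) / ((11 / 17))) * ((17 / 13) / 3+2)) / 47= 190 / 20163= 0.01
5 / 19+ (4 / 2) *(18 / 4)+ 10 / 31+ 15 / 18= 36821 / 3534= 10.42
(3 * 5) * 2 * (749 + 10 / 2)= 22620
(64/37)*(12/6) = 128/37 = 3.46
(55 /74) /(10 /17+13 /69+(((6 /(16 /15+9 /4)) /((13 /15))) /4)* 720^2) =166900305 /60747686080018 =0.00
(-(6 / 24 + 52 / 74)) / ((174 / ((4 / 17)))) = -47 / 36482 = -0.00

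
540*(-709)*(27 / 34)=-5168610 / 17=-304035.88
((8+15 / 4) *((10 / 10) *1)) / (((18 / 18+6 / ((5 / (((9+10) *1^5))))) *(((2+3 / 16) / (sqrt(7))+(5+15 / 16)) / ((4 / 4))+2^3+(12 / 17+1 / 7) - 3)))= 10547270 / 250560153 - 279650 *sqrt(7) / 250560153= 0.04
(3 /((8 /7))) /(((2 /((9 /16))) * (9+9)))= 21 /512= 0.04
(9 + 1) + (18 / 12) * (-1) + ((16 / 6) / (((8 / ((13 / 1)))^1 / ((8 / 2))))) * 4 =467 / 6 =77.83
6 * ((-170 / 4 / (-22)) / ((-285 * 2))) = -17 / 836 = -0.02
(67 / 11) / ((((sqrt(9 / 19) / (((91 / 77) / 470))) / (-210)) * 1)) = -6097 * sqrt(19) / 5687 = -4.67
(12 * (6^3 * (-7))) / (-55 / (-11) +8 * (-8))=18144 / 59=307.53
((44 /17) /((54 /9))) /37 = 22 /1887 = 0.01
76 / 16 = 19 / 4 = 4.75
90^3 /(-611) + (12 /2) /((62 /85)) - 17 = -22765192 /18941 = -1201.90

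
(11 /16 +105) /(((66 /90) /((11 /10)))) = 5073 /32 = 158.53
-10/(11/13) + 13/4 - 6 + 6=-377/44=-8.57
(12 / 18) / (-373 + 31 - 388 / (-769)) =-769 / 393915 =-0.00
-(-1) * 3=3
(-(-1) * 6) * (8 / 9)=16 / 3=5.33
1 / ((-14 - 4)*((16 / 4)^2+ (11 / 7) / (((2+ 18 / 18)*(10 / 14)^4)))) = -625 / 202638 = -0.00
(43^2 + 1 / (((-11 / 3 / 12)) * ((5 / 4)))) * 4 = 406204 / 55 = 7385.53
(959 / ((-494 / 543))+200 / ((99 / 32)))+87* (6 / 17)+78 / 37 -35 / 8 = -118253322743 / 123047496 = -961.04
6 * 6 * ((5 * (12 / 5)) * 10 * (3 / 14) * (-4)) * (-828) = 21461760 / 7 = 3065965.71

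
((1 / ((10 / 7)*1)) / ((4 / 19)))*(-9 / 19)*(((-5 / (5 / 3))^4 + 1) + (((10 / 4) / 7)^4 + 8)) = -141.78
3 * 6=18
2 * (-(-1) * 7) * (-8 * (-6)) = 672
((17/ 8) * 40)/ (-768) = -85/ 768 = -0.11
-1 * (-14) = 14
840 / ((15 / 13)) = 728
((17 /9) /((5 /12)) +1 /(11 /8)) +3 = 1363 /165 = 8.26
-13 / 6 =-2.17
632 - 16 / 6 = 1888 / 3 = 629.33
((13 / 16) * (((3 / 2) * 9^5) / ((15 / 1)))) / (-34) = -767637 / 5440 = -141.11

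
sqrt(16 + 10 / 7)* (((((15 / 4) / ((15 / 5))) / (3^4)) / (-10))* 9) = -sqrt(854) / 504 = -0.06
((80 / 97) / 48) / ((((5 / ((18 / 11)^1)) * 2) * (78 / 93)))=93 / 27742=0.00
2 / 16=1 / 8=0.12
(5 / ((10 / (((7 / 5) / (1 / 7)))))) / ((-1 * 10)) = -49 / 100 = -0.49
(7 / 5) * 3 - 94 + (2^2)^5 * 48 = 245311 / 5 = 49062.20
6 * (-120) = -720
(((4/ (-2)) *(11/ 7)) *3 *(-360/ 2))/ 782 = 5940/ 2737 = 2.17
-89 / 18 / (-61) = 89 / 1098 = 0.08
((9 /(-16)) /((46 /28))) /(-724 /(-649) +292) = -5841 /5000384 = -0.00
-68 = -68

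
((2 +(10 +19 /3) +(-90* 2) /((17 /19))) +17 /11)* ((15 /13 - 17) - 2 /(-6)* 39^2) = -649405580 /7293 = -89045.05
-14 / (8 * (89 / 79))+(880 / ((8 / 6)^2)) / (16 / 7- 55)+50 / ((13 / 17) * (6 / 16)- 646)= -14126525661 / 1281776932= -11.02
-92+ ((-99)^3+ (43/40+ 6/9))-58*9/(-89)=-10363694639/10680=-970383.39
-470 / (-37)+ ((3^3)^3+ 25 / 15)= 2186408 / 111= 19697.37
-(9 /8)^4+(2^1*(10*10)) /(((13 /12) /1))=9745107 /53248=183.01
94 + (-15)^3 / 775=2779 / 31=89.65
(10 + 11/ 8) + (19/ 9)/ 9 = 7523/ 648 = 11.61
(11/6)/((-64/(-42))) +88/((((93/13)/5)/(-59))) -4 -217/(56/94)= -23783383/5952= -3995.86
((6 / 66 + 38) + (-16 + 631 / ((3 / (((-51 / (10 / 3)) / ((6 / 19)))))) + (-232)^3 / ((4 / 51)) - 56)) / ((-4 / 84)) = 735603868503 / 220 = 3343653947.74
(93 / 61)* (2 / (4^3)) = 93 / 1952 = 0.05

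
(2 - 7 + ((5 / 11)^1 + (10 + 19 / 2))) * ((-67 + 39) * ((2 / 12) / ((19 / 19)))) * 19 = -43757 / 33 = -1325.97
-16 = -16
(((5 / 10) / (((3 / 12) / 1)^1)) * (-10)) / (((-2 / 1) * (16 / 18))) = 45 / 4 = 11.25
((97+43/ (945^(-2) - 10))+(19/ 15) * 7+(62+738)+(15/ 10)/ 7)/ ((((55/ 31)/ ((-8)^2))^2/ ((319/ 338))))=48261994175233829888/ 43578498838875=1107472.62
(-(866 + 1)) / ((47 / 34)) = -29478 / 47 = -627.19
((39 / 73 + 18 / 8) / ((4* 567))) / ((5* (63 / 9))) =271 / 7726320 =0.00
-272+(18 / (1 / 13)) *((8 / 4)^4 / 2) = 1600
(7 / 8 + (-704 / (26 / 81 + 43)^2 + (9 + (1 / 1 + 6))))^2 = 21831792095757609 / 80191451881024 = 272.25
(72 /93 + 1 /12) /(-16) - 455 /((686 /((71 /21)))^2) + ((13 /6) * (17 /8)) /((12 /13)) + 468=1159070429977 /2450863968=472.92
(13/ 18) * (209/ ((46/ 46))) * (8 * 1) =10868/ 9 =1207.56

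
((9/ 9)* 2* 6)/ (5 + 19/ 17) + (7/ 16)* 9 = 1227/ 208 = 5.90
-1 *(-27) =27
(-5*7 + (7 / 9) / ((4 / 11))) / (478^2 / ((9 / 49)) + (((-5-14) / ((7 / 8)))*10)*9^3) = -8281 / 273589168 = -0.00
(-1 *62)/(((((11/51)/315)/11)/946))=-942244380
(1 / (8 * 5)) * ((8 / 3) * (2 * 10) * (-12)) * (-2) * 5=160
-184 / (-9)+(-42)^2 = 16060 / 9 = 1784.44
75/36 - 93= -1091/12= -90.92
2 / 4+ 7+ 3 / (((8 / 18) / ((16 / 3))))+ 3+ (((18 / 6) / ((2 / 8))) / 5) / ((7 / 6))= 3399 / 70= 48.56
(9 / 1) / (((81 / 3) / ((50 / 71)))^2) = 2500 / 408321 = 0.01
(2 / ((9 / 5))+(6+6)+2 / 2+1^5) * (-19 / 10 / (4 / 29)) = -9367 / 45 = -208.16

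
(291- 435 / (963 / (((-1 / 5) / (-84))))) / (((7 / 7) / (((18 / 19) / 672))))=7846495 / 19126464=0.41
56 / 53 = 1.06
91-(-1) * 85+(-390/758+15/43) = 2865572/16297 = 175.83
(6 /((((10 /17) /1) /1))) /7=51 /35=1.46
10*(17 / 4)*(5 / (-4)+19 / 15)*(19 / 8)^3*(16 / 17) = 6859 / 768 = 8.93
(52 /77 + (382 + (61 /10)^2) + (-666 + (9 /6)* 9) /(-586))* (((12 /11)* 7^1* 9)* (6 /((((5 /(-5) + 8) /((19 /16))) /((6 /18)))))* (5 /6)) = 81209217213 /9926840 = 8180.77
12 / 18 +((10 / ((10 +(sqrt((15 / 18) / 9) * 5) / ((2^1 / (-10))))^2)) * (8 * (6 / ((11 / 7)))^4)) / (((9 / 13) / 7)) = 512096256 * sqrt(30) / 190333 +3968919014 / 259545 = 30028.46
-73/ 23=-3.17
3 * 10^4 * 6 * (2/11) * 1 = 360000/11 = 32727.27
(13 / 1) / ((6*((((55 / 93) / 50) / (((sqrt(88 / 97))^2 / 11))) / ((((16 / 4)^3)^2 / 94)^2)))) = 67612180480 / 2357003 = 28685.66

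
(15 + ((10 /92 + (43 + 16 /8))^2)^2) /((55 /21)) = 77861589970353 /49252016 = 1580881.28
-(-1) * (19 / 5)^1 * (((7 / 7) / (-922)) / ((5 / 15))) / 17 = -0.00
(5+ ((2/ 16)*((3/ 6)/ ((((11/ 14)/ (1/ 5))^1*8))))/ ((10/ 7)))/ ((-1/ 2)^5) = -160.04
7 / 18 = 0.39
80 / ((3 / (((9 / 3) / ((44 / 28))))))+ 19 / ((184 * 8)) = 824529 / 16192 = 50.92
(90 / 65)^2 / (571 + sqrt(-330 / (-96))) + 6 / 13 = 136618314 / 293868523-432 * sqrt(55) / 293868523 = 0.46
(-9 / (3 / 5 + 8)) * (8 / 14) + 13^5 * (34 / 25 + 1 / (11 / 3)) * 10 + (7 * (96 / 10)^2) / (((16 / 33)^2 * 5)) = 2509220793127 / 413875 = 6062750.33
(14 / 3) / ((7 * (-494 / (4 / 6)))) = -2 / 2223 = -0.00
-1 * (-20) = 20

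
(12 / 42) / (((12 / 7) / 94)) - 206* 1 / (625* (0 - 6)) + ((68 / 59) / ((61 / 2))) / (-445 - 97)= 9583540254 / 609580625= 15.72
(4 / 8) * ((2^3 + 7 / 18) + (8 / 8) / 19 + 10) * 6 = 6307 / 114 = 55.32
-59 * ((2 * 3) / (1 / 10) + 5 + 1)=-3894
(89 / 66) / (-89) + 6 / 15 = 127 / 330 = 0.38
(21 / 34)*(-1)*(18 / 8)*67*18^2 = -1025703 / 34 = -30167.74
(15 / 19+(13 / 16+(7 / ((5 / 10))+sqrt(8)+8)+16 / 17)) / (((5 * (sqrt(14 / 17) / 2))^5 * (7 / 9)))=41616 * sqrt(119) / 7503125+19406367 * sqrt(238) / 570237500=0.59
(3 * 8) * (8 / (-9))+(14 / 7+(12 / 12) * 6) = -40 / 3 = -13.33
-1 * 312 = -312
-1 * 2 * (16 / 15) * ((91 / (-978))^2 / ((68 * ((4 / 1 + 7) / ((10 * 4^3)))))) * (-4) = 8479744 / 134146881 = 0.06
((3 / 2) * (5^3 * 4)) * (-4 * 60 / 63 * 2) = -40000 / 7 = -5714.29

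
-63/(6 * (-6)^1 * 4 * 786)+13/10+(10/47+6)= 22204573/2955360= 7.51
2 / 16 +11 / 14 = 51 / 56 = 0.91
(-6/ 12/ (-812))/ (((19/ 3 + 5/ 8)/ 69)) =207/ 33901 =0.01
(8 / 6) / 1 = 4 / 3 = 1.33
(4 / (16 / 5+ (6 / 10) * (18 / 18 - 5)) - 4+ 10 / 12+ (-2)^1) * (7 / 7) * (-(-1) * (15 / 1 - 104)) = 89 / 6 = 14.83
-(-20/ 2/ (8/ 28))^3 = 42875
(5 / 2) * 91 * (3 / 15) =91 / 2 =45.50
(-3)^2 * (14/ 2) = 63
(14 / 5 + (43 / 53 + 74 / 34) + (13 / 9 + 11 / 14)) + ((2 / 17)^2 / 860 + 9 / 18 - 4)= 4.52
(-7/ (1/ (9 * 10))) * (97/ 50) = -6111/ 5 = -1222.20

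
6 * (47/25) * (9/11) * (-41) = -104058/275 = -378.39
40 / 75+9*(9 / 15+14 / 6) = 26.93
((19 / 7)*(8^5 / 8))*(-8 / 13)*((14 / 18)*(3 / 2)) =-311296 / 39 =-7981.95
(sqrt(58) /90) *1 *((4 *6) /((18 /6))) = 0.68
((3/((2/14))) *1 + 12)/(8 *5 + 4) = 3/4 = 0.75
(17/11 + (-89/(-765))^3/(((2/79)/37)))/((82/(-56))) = -530439987098/201911403375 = -2.63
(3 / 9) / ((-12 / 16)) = -4 / 9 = -0.44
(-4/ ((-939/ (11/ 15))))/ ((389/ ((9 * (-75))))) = -660/ 121757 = -0.01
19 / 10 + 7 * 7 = 509 / 10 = 50.90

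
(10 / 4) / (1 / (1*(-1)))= -5 / 2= -2.50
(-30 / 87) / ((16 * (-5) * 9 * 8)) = 1 / 16704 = 0.00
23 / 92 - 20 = -79 / 4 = -19.75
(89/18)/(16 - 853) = -89/15066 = -0.01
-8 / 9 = -0.89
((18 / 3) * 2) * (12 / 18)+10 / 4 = 21 / 2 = 10.50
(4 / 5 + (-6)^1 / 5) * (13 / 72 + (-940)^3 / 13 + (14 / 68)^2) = 17282791811693 / 676260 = 25556430.68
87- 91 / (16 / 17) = -155 / 16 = -9.69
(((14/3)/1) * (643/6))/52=4501/468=9.62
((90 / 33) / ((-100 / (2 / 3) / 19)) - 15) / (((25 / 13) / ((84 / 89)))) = -921648 / 122375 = -7.53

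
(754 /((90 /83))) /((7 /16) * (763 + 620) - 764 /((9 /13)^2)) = -4505904 /6408475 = -0.70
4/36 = 1/9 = 0.11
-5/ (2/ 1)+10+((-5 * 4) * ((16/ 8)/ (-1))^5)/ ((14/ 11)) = 7145/ 14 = 510.36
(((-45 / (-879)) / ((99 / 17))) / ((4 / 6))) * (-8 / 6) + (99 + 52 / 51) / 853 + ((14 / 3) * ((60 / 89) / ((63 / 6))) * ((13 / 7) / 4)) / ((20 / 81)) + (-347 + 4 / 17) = -10077433656369 / 29116978429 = -346.10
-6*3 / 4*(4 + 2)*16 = -432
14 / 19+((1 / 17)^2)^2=1169313 / 1586899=0.74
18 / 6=3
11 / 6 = 1.83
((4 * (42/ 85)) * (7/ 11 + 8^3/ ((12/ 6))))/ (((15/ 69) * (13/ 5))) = 897.41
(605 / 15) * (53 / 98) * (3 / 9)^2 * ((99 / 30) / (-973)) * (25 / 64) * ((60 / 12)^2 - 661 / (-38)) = -0.14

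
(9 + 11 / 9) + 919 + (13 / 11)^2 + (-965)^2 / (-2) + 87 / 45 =-5060364631 / 10890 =-464679.95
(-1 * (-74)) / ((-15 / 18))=-88.80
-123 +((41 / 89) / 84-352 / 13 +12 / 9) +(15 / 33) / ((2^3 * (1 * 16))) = -148.73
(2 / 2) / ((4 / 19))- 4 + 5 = 23 / 4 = 5.75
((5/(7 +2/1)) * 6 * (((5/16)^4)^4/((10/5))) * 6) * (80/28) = 3814697265625/16140901064495857664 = 0.00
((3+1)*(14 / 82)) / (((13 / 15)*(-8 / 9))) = -945 / 1066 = -0.89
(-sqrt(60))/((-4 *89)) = sqrt(15)/178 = 0.02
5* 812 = 4060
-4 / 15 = -0.27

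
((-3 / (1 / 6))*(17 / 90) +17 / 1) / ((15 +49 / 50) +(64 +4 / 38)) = 12920 / 76081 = 0.17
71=71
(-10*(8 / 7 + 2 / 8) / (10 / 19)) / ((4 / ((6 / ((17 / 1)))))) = -2223 / 952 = -2.34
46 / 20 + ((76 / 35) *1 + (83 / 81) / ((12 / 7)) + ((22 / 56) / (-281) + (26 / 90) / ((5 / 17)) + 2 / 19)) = 1397494531 / 227040975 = 6.16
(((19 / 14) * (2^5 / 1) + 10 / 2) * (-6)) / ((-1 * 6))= 339 / 7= 48.43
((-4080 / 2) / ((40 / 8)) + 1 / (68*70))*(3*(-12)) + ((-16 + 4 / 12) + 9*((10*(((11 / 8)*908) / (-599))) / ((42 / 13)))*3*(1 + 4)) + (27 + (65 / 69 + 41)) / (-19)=2148986274224 / 155748985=13797.75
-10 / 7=-1.43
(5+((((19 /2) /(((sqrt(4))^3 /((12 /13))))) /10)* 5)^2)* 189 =10835181 /10816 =1001.77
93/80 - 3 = -147/80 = -1.84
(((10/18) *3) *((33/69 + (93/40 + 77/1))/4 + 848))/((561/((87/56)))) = 8420701/2102016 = 4.01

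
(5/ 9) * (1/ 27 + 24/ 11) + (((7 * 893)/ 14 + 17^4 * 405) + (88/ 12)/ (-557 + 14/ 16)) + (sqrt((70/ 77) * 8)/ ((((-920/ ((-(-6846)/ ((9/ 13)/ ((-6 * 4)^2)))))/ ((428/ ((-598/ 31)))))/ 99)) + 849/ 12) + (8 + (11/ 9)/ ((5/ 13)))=2681807582147927/ 79281180 + 13079912832 * sqrt(55)/ 2645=70500723.59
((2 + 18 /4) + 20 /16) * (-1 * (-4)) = 31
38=38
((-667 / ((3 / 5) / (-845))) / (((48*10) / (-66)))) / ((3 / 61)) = -2626289.34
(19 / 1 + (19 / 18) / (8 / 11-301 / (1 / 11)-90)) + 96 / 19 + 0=307673107 / 12791826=24.05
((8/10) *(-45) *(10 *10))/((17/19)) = -68400/17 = -4023.53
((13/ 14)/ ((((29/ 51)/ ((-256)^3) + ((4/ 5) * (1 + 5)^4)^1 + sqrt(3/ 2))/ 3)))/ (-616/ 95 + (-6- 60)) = -17576943723492567574118400/ 474181478507552546606451784901 + 8476535360757694464000 * sqrt(6)/ 474181478507552546606451784901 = -0.00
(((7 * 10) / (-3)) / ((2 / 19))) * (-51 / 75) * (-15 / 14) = -161.50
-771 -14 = -785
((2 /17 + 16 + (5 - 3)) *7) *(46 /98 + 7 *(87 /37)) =1350448 /629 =2146.98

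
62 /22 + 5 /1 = 7.82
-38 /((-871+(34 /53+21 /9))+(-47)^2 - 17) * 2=-3021 /52628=-0.06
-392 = -392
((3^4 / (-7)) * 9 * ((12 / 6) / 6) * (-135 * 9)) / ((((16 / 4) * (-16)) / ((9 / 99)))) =-295245 / 4928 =-59.91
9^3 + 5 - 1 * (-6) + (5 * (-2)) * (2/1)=720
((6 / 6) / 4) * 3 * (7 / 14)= 3 / 8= 0.38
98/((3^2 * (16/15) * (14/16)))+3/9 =12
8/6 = 4/3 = 1.33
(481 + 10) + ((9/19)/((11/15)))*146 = 122329/209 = 585.31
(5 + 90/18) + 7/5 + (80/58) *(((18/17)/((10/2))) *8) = 33861/2465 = 13.74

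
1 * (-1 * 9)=-9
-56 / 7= -8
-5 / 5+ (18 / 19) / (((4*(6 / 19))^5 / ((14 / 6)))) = -414857 / 1327104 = -0.31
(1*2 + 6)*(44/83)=352/83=4.24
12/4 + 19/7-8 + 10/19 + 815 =108161/133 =813.24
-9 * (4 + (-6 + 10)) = -72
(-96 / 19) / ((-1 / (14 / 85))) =1344 / 1615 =0.83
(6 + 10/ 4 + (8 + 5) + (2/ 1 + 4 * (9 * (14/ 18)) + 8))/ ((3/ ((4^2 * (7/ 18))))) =3332/ 27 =123.41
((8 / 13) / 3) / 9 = 8 / 351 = 0.02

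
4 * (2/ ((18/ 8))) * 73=2336/ 9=259.56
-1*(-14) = 14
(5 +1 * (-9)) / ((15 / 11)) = -44 / 15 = -2.93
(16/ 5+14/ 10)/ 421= 23/ 2105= 0.01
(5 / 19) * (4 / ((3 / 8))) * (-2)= -320 / 57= -5.61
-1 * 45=-45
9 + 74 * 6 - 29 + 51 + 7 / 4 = 1907 / 4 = 476.75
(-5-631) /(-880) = 159 /220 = 0.72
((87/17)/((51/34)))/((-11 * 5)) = -58/935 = -0.06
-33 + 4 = -29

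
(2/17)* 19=38/17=2.24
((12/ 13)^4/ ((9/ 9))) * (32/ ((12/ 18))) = 995328/ 28561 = 34.85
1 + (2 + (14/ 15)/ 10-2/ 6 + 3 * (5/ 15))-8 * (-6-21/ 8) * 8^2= 110494/ 25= 4419.76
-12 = -12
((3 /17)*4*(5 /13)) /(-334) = -30 /36907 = -0.00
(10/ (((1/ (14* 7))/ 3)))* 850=2499000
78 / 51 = 26 / 17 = 1.53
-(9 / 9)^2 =-1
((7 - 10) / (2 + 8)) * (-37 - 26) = 189 / 10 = 18.90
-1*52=-52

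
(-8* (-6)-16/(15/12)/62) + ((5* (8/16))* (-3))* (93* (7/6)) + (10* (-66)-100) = -946093/620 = -1525.96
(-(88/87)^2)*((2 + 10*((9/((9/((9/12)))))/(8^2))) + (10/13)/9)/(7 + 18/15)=-19957135/72616986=-0.27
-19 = -19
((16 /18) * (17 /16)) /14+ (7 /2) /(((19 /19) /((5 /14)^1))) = 83 /63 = 1.32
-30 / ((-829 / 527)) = 15810 / 829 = 19.07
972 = 972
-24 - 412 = -436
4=4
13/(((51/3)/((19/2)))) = 247/34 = 7.26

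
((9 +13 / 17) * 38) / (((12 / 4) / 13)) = 82004 / 51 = 1607.92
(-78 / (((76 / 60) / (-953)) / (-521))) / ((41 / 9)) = -5228281890 / 779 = -6711530.03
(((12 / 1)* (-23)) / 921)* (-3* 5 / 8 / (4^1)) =345 / 2456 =0.14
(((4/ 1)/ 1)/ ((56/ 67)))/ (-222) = -67/ 3108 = -0.02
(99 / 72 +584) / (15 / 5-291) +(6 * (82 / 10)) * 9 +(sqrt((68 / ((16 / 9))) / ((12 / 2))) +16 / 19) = sqrt(102) / 4 +32219833 / 72960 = 444.13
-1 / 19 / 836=-1 / 15884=-0.00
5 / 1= 5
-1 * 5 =-5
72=72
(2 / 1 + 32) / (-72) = -17 / 36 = -0.47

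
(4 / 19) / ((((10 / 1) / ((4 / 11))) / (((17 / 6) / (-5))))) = -0.00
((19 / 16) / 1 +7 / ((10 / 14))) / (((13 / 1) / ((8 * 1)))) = 879 / 130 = 6.76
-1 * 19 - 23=-42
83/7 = 11.86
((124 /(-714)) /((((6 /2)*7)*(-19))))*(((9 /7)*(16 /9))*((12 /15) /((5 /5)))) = 3968 /4985505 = 0.00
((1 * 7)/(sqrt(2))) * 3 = 21 * sqrt(2)/2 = 14.85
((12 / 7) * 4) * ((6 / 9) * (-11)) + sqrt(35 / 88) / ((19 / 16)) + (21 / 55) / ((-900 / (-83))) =-5803933 / 115500 + 4 * sqrt(770) / 209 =-49.72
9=9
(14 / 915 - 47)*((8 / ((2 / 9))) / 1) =-515892 / 305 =-1691.45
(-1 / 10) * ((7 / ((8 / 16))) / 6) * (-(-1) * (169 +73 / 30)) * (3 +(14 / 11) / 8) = -5004139 / 39600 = -126.37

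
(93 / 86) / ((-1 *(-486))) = 31 / 13932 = 0.00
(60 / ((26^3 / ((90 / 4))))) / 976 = 675 / 8577088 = 0.00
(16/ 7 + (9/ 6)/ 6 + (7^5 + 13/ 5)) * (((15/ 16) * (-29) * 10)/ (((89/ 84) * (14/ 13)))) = -4005869.13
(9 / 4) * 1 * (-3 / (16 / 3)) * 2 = -81 / 32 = -2.53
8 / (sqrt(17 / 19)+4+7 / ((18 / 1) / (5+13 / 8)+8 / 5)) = 1.22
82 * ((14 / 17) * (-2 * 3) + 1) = -5494 / 17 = -323.18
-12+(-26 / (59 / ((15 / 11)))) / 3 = -7918 / 649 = -12.20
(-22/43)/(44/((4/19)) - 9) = -11/4300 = -0.00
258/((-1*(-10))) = 129/5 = 25.80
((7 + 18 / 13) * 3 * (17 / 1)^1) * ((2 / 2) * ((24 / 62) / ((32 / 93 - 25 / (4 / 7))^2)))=297784512 / 3389432917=0.09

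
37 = 37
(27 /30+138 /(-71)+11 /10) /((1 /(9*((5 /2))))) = 90 /71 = 1.27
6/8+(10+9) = 79/4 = 19.75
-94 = -94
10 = 10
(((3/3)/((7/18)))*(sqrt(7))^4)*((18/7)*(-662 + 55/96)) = -1714419/8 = -214302.38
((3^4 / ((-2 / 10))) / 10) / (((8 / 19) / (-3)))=4617 / 16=288.56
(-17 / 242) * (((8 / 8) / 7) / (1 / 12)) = -102 / 847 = -0.12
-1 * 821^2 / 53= -12717.75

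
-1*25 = -25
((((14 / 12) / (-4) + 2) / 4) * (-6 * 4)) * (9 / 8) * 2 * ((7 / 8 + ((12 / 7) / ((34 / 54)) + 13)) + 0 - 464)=157167063 / 15232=10318.22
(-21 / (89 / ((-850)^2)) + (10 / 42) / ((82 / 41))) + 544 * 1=-635211083 / 3738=-169933.41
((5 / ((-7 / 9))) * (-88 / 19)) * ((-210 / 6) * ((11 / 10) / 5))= -4356 / 19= -229.26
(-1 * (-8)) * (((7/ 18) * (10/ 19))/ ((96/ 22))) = 385/ 1026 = 0.38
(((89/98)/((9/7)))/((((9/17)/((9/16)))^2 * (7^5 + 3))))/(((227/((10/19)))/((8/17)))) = 1513/29232616896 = 0.00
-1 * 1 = -1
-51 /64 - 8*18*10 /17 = -93027 /1088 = -85.50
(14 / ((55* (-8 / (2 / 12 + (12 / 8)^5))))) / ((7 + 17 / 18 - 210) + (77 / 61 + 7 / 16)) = 190869 / 154873400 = 0.00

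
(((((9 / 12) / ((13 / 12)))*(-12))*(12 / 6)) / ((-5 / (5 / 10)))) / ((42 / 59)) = 2.33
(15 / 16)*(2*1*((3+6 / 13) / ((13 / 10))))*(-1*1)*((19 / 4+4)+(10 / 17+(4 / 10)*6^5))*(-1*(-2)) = -715979925 / 22984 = -31151.23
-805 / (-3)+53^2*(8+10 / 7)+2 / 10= 2809106 / 105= 26753.39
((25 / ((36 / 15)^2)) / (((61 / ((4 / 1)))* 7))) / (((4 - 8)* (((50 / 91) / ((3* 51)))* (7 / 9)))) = -49725 / 13664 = -3.64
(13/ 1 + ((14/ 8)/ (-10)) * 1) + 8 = 833/ 40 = 20.82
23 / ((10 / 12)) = 138 / 5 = 27.60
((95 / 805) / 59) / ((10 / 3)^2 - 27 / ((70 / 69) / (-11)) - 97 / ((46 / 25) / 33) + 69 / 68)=-58140 / 41704982549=-0.00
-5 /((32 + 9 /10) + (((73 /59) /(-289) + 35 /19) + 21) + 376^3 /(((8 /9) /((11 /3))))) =-16198450 /710380535818711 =-0.00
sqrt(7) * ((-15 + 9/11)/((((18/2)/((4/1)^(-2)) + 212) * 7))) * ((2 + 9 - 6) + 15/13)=-240 * sqrt(7)/6853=-0.09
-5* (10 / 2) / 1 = -25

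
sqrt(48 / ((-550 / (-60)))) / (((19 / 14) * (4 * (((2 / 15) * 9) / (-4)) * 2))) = -14 * sqrt(110) / 209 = -0.70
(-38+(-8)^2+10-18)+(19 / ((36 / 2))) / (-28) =17.96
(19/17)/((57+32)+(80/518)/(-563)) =2770523/220620441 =0.01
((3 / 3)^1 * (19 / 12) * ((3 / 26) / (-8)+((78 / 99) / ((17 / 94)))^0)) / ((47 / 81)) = 105165 / 39104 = 2.69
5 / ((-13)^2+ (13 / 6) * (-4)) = 15 / 481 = 0.03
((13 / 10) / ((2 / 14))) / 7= 13 / 10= 1.30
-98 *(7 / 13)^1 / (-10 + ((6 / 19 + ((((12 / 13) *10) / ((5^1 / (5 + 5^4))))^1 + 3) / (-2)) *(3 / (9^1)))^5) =1552442444408128 / 8134634586202082747794115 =0.00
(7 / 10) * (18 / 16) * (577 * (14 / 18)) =28273 / 80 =353.41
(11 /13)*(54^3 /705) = 577368 /3055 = 188.99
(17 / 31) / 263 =17 / 8153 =0.00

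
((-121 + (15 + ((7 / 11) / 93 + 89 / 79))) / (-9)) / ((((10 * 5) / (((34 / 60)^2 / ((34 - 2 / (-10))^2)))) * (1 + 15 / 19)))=72037517 / 2014913280600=0.00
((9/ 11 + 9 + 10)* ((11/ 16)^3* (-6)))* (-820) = 8111235/ 256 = 31684.51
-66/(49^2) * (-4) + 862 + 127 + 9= 2396462/2401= 998.11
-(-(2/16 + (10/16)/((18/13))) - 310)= 44723/144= 310.58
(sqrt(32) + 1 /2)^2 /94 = 2*sqrt(2) /47 + 129 /376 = 0.40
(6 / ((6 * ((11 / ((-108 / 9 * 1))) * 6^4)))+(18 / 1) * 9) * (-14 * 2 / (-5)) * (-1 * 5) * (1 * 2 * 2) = -5388740 / 297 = -18143.91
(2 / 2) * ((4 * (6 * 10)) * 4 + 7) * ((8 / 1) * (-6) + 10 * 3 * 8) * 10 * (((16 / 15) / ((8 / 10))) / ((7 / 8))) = 19804160 / 7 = 2829165.71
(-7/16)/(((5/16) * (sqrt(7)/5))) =-sqrt(7) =-2.65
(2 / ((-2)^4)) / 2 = 1 / 16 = 0.06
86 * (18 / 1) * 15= 23220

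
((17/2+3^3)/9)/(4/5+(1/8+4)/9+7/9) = 1420/733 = 1.94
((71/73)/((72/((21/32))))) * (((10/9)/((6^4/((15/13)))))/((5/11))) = 0.00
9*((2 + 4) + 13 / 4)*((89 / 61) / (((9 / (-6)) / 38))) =-187701 / 61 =-3077.07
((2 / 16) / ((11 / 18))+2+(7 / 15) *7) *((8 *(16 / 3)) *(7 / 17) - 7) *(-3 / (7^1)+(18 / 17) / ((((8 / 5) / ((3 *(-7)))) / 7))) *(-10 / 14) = 55981333 / 13872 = 4035.56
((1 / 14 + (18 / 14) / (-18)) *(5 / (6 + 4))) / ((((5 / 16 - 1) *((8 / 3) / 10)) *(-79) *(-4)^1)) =0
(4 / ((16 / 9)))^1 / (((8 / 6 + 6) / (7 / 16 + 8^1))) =3645 / 1408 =2.59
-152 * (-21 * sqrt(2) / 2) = 1596 * sqrt(2) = 2257.08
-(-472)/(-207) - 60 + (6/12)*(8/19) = -244120/3933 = -62.07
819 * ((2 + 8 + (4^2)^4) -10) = 53673984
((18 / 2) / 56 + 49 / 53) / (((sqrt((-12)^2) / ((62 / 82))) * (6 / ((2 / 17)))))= 99851 / 74473056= 0.00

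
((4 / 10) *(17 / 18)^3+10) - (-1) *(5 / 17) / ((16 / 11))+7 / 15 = 10911631 / 991440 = 11.01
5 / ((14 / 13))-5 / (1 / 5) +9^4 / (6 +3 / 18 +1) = 538869 / 602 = 895.13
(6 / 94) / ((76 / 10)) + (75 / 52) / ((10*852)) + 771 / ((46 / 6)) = 61012071479 / 606639904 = 100.57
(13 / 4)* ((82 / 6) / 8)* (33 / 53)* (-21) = -72.60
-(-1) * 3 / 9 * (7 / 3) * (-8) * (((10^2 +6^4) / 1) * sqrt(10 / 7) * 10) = -111680 * sqrt(70) / 9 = -103820.21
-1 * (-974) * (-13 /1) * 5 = -63310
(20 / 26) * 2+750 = 9770 / 13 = 751.54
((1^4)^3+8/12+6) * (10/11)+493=16499/33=499.97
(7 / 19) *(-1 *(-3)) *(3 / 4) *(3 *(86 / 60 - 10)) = -16191 / 760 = -21.30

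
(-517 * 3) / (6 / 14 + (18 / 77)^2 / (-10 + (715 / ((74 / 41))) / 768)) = -1652208253465 / 450399379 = -3668.32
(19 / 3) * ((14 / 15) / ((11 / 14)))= 7.52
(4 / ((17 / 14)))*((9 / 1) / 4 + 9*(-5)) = -2394 / 17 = -140.82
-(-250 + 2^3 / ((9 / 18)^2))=218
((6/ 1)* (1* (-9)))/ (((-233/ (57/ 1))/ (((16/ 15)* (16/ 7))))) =262656/ 8155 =32.21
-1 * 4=-4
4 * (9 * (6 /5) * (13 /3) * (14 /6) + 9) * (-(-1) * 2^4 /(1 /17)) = 643008 /5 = 128601.60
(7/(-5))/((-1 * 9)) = 7/45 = 0.16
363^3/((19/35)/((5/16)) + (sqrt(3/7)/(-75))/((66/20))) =1381153244625 *sqrt(21)/150961186 + 2078359402511700/75480593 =27576943.15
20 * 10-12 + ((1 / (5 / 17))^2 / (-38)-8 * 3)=155511 / 950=163.70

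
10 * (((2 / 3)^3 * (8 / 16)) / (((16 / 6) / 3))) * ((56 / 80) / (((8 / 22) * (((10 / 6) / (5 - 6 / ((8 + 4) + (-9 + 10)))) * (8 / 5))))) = 5.46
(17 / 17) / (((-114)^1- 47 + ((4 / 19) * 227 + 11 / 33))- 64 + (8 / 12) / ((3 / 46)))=-171 / 28498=-0.01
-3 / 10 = -0.30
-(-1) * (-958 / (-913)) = 958 / 913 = 1.05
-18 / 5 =-3.60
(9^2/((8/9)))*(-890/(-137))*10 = 1622025/274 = 5919.80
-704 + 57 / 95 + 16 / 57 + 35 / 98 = -2804021 / 3990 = -702.76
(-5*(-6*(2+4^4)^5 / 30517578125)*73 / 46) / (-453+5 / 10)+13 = 1150886518634491 / 127044677734375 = 9.06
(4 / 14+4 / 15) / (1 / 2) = 116 / 105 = 1.10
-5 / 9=-0.56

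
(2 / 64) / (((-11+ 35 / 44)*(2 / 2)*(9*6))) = -11 / 193968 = -0.00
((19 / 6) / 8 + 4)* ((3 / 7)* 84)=633 / 4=158.25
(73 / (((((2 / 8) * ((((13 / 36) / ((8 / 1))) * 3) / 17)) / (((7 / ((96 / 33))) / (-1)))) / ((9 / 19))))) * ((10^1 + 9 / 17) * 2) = -217330344 / 247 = -879879.94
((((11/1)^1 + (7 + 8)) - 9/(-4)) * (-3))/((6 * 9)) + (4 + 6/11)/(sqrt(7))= -113/72 + 50 * sqrt(7)/77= 0.15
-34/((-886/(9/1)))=153/443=0.35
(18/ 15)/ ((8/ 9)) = 27/ 20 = 1.35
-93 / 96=-31 / 32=-0.97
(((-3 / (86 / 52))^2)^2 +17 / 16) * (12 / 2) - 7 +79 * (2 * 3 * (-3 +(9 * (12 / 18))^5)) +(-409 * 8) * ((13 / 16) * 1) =100698946505031 / 27350408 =3681807.84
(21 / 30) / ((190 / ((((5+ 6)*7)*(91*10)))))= 49049 / 190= 258.15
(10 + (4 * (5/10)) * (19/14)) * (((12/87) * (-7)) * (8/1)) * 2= -5696/29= -196.41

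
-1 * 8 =-8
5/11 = 0.45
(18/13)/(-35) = -18/455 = -0.04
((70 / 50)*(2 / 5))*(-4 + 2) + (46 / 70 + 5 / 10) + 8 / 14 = 213 / 350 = 0.61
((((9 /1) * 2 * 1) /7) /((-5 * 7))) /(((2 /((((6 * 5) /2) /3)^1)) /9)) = -81 /49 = -1.65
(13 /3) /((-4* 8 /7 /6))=-91 /16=-5.69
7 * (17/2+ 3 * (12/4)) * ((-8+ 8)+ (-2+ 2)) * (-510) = 0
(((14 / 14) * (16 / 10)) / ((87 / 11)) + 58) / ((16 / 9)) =37977 / 1160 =32.74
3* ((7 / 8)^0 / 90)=1 / 30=0.03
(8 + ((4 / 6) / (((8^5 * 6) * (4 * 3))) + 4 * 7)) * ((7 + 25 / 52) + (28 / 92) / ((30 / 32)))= 3567994511513 / 12697731072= 280.99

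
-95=-95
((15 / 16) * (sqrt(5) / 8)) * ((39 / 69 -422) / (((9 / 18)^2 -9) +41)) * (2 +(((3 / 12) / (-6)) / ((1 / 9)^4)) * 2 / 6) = 1502415 * sqrt(5) / 11008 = 305.19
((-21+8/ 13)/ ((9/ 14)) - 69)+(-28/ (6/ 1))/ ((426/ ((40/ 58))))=-24263017/ 240903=-100.72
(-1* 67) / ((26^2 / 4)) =-0.40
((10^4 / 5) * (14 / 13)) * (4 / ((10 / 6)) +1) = 95200 / 13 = 7323.08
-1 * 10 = -10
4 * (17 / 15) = 68 / 15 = 4.53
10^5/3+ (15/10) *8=100036/3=33345.33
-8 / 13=-0.62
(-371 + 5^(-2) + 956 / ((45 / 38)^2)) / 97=125854 / 39285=3.20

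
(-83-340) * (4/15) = -564/5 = -112.80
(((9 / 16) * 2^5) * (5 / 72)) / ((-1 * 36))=-5 / 144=-0.03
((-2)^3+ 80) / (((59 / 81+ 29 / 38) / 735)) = 162887760 / 4591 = 35479.80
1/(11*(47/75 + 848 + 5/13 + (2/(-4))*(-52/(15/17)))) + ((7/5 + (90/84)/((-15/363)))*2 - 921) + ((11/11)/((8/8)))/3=-959324369621/989275980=-969.72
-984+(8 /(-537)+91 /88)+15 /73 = -3390268253 /3449688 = -982.78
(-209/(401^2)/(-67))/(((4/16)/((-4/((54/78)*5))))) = -43472/484815015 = -0.00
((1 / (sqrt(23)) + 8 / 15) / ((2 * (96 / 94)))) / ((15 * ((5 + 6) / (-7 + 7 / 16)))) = -329 / 31680- 329 * sqrt(23) / 388608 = -0.01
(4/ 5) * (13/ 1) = 52/ 5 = 10.40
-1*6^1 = -6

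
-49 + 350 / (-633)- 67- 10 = -80108 / 633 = -126.55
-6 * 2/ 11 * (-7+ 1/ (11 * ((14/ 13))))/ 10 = 639/ 847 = 0.75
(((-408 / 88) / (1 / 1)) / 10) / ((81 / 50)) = -85 / 297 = -0.29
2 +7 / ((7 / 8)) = 10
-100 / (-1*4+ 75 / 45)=300 / 7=42.86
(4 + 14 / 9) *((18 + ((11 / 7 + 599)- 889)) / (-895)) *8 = 50480 / 3759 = 13.43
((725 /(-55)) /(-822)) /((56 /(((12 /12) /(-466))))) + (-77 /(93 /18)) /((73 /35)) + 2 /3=-3459489010631 /533977552416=-6.48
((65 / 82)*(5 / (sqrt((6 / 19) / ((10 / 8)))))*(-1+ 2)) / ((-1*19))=-325*sqrt(570) / 18696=-0.42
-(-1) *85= 85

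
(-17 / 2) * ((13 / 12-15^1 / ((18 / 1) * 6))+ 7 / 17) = -415 / 36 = -11.53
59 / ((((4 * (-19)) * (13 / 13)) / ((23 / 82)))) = -1357 / 6232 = -0.22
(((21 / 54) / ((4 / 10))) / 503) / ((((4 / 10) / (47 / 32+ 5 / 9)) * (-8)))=-102025 / 83441664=-0.00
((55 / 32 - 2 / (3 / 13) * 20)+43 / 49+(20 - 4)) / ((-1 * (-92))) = -727883 / 432768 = -1.68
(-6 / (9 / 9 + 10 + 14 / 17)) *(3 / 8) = -51 / 268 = -0.19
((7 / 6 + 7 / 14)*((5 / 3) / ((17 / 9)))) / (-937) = -25 / 15929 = -0.00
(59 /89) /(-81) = -59 /7209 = -0.01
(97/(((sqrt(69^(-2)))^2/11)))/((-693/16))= -821008/7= -117286.86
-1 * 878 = -878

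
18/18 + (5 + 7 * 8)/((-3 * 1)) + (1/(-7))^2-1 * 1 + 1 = -2839/147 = -19.31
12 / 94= 6 / 47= 0.13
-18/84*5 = -1.07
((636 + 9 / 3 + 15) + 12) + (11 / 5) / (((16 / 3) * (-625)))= 33299967 / 50000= 666.00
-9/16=-0.56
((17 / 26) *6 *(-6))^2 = 93636 / 169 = 554.06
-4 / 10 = -2 / 5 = -0.40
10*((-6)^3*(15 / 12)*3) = -8100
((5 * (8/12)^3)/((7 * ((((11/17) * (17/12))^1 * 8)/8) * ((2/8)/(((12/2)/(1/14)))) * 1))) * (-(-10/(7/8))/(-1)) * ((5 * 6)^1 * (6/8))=-1536000/77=-19948.05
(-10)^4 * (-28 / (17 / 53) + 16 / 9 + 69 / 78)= -1683325000 / 1989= -846317.24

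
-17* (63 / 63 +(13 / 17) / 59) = -1016 / 59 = -17.22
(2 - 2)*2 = 0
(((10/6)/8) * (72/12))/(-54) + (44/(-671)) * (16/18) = -1073/13176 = -0.08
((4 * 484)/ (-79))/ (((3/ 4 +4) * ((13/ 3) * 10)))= -11616/ 97565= -0.12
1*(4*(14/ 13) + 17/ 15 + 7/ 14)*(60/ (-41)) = -4634/ 533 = -8.69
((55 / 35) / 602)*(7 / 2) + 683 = 822343 / 1204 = 683.01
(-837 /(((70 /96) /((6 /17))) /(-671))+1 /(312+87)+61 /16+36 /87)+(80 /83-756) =354087230696569 /1306134480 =271095.54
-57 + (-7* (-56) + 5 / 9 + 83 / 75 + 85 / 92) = 6988033 / 20700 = 337.59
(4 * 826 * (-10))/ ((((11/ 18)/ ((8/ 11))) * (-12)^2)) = -33040/ 121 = -273.06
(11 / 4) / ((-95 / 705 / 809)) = -1254759 / 76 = -16509.99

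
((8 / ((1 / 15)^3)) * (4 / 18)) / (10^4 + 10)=600 / 1001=0.60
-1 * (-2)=2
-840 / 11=-76.36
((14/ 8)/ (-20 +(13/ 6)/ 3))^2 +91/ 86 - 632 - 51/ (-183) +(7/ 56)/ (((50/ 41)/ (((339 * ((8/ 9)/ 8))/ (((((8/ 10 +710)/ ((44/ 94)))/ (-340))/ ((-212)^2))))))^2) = 957719809232043427999239789089/ 79310431444248155772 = 12075584406.64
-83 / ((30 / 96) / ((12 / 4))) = -3984 / 5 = -796.80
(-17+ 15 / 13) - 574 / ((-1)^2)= -7668 / 13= -589.85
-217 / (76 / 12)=-651 / 19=-34.26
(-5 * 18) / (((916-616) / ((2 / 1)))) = -3 / 5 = -0.60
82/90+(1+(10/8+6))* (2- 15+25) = 4496/45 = 99.91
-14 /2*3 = -21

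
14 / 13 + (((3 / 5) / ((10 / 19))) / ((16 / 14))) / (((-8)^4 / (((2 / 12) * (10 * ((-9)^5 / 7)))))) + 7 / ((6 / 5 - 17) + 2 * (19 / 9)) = -6550590343 / 2219376640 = -2.95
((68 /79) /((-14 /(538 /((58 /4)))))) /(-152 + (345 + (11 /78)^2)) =-222577056 /18832778321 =-0.01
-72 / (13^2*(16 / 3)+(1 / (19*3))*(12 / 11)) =-11286 / 141287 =-0.08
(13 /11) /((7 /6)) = 78 /77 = 1.01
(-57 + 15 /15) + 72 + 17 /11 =193 /11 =17.55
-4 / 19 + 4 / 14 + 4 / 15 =682 / 1995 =0.34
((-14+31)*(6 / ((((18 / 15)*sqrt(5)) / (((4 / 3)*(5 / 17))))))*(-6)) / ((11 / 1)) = -40*sqrt(5) / 11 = -8.13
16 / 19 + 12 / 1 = 244 / 19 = 12.84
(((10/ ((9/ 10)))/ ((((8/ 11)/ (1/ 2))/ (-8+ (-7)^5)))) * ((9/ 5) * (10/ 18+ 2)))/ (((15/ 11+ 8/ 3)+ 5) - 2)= -77993575/ 928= -84044.80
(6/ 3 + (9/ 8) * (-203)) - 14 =-1923/ 8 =-240.38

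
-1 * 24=-24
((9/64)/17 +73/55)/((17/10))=79919/101728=0.79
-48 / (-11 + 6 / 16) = 384 / 85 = 4.52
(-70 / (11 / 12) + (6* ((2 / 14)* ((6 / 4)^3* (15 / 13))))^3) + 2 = -19721201867 / 530513984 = -37.17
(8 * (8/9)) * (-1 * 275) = -17600/9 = -1955.56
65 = 65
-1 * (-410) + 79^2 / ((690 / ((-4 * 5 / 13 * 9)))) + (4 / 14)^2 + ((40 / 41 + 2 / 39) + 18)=547597844 / 1802073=303.87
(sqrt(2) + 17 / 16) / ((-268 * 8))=-sqrt(2) / 2144 - 17 / 34304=-0.00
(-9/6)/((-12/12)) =3/2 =1.50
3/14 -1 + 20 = 19.21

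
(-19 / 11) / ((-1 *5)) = 19 / 55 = 0.35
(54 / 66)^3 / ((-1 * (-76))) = 729 / 101156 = 0.01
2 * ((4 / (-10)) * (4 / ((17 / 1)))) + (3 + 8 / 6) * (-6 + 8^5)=36201962 / 255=141968.48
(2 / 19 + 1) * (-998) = -1103.05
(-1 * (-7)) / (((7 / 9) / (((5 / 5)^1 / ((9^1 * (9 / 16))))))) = 16 / 9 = 1.78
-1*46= -46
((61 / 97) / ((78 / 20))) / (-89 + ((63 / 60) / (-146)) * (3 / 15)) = -8906000 / 4915709643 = -0.00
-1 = -1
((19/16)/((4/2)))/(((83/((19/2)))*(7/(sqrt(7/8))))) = 361*sqrt(14)/148736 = 0.01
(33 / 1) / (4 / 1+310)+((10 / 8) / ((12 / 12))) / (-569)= 36769 / 357332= 0.10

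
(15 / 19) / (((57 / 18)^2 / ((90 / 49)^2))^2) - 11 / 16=-136609063504289 / 228387487860784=-0.60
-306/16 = -153/8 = -19.12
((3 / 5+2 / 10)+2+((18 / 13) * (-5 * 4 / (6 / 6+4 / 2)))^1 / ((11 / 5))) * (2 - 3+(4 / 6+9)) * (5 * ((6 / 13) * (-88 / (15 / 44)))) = 1405184 / 195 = 7206.07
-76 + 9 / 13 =-979 / 13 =-75.31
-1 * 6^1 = -6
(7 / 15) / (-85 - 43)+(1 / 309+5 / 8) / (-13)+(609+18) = 1611808147 / 2570880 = 626.95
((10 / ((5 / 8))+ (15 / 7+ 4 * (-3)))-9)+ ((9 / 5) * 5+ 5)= 78 / 7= 11.14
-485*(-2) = 970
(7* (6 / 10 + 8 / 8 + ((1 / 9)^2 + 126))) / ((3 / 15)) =361781 / 81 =4466.43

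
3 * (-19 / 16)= -57 / 16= -3.56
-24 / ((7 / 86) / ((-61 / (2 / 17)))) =1070184 / 7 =152883.43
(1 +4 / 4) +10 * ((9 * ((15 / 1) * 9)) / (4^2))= 6091 / 8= 761.38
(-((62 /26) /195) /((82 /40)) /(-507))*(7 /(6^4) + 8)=321625 /3414638916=0.00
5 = 5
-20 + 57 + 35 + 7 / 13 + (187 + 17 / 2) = 268.04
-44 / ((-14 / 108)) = 2376 / 7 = 339.43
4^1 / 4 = 1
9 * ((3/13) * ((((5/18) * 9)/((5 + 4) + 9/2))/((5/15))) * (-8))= -120/13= -9.23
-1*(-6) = 6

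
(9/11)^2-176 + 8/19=-402117/2299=-174.91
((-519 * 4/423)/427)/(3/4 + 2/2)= -2768/421449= -0.01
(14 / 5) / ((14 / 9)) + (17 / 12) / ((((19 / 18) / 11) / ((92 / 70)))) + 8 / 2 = 3352 / 133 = 25.20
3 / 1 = 3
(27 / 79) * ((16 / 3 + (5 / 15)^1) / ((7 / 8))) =2.21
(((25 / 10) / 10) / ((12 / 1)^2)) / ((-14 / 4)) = -1 / 2016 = -0.00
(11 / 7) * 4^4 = 2816 / 7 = 402.29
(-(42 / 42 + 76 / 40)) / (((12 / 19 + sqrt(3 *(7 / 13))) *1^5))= 14326 / 9515-10469 *sqrt(273) / 57090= -1.52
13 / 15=0.87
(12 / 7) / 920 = 3 / 1610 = 0.00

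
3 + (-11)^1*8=-85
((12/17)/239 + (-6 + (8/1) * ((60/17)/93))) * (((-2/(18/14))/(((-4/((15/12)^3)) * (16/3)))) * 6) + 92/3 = 4991688487/193463808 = 25.80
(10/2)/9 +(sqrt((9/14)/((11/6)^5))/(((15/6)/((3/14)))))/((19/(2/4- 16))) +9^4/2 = 3281.04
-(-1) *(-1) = -1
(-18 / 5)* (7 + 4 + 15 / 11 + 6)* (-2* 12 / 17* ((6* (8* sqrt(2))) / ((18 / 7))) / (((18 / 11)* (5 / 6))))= 542976* sqrt(2) / 425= 1806.79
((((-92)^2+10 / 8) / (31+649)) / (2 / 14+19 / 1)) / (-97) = -237027 / 35354560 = -0.01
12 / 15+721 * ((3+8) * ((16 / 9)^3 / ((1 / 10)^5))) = 16242688002916 / 3645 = 4456155830.70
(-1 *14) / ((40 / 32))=-56 / 5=-11.20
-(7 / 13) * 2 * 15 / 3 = -70 / 13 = -5.38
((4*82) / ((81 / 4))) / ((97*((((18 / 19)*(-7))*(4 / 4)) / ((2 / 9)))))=-0.01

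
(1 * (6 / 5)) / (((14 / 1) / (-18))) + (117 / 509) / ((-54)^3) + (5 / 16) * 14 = 2.83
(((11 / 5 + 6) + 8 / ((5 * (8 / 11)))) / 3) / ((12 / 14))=182 / 45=4.04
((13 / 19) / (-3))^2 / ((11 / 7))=1183 / 35739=0.03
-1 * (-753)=753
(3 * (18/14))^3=19683/343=57.38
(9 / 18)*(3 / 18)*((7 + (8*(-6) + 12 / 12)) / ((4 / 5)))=-25 / 6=-4.17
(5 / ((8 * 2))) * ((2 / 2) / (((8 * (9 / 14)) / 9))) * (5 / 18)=175 / 1152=0.15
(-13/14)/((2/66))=-429/14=-30.64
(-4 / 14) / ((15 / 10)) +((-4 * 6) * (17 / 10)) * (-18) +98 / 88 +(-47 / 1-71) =2852033 / 4620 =617.32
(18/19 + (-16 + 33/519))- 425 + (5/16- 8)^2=-320509441/841472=-380.89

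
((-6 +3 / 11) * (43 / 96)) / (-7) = 129 / 352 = 0.37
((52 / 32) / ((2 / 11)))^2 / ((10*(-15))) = -0.53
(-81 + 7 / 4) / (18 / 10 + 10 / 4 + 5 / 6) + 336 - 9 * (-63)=273369 / 308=887.56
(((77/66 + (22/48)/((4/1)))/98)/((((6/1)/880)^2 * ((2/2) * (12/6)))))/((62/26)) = 1612325/27342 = 58.97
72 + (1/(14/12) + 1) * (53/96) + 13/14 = 49697/672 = 73.95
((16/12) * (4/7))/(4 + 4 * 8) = 0.02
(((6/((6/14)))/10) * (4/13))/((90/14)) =196/2925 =0.07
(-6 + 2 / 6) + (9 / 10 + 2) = -83 / 30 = -2.77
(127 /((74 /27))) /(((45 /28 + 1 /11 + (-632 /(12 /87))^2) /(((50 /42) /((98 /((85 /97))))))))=1781175 /75812217629561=0.00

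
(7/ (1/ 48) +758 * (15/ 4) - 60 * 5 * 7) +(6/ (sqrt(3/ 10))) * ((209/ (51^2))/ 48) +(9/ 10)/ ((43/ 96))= 209 * sqrt(30)/ 62424 +464619/ 430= 1080.53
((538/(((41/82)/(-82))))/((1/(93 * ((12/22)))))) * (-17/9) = 92996528/11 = 8454229.82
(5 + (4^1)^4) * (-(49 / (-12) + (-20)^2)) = -413337 / 4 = -103334.25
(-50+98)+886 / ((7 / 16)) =14512 / 7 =2073.14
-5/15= -1/3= -0.33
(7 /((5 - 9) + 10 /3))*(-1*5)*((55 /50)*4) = 231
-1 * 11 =-11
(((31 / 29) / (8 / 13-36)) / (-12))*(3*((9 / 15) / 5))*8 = 1209 / 166750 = 0.01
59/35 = 1.69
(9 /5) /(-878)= -9 /4390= -0.00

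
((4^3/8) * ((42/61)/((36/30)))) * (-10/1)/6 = -1400/183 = -7.65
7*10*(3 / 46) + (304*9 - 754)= 45691 / 23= 1986.57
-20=-20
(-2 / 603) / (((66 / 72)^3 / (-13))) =4992 / 89177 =0.06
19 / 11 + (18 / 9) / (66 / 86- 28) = 21303 / 12881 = 1.65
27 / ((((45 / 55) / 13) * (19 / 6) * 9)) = 286 / 19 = 15.05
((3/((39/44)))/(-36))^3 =-1331/1601613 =-0.00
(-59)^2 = 3481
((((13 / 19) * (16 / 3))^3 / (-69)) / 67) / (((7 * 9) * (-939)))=8998912 / 50647102217523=0.00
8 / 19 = 0.42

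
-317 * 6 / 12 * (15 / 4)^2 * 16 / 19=-71325 / 38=-1876.97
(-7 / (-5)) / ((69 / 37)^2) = 9583 / 23805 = 0.40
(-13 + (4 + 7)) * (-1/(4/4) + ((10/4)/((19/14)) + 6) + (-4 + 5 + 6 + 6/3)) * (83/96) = -24983/912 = -27.39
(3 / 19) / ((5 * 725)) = 3 / 68875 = 0.00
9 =9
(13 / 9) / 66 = 13 / 594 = 0.02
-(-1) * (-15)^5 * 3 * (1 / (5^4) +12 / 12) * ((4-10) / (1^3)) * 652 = 8926284240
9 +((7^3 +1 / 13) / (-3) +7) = -3836 / 39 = -98.36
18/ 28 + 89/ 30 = 379/ 105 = 3.61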